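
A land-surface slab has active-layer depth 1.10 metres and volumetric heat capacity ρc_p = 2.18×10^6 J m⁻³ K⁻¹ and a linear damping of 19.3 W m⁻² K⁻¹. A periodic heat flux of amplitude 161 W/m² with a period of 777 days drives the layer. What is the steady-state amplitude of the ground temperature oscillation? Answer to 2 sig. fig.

Areal heat capacity C = ρc_p × D = 2.18×10^6 × 1.10 = 2.40×10^6 J/(m^2 K).
Angular frequency ω = 2π / T = 2π / 6.71×10^7 s = 9.36×10^-8 s⁻¹.
√((Cω)² + λ²) = √((0.224)² + 19.3²) = 19.3 W/(m²·K).
Amplitude A = F₀ / √((Cω)²+λ²) = 161 / 19.3 = 8.34 K.

8.3 K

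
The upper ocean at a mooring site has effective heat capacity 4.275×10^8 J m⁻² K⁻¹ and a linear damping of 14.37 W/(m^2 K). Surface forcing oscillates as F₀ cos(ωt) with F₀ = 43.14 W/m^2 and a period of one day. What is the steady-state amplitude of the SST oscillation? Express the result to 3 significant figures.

0.00139 K

Areal heat capacity C = 4.275×10^8 J m⁻² K⁻¹ (given).
Angular frequency ω = 2π / T = 2π / 86400 s = 7.27×10^-5 s⁻¹.
√((Cω)² + λ²) = √((31100)² + 14.37²) = 31100 W/(m²·K).
Amplitude A = F₀ / √((Cω)²+λ²) = 43.14 / 31100 = 0.00139 K.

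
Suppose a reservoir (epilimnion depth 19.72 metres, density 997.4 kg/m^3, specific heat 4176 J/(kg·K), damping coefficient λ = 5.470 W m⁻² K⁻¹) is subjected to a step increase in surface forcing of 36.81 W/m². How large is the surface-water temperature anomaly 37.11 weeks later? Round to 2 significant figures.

5.2 K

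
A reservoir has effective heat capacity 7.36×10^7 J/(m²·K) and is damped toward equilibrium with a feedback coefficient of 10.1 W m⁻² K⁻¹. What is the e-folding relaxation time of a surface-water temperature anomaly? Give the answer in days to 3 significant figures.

84.3 days

Areal heat capacity C = 7.36×10^7 J/(m²·K) (given).
Relaxation time τ = C / λ = 7.36×10^7 / 10.1 = 7.29×10^6 s.
In days: 7.29×10^6 s / (86400 s/day) = 84.3 days.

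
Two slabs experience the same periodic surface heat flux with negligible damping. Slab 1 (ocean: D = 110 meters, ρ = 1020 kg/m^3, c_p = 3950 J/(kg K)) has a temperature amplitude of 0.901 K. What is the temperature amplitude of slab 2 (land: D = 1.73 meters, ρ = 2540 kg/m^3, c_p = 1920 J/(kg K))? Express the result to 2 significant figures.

C_ocean = 4.43×10^8 J/(m²·K); C_land = 8.44×10^6 J/(m²·K).
A ∝ 1/C ⇒ A_land = A_ocean × C_ocean/C_land = 0.901 × 52.5 = 47.3 K.

47 K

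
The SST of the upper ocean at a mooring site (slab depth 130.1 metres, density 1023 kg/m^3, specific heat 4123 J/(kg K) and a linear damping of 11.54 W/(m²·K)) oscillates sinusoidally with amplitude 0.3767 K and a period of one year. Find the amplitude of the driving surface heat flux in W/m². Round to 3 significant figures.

41.4

Areal heat capacity C = ρ c_p D = 1023 × 4123 × 130.1 = 5.49×10^8 J m⁻² K⁻¹.
ω = 2π / 3.15×10^7 s = 1.99×10^-7 s⁻¹.
√((Cω)² + λ²) = √((109)² + 11.54²) = 110 W/(m²·K).
F₀ = A × √((Cω)²+λ²) = 0.3767 × 110 = 41.4 W/m².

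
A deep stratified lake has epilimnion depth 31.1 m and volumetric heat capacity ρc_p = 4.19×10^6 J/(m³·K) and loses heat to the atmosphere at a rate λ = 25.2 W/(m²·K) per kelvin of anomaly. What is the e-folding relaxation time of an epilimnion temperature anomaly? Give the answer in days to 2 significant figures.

Areal heat capacity C = ρc_p × D = 4.19×10^6 × 31.1 = 1.30×10^8 J m⁻² K⁻¹.
Relaxation time τ = C / λ = 1.30×10^8 / 25.2 = 5.17×10^6 s.
In days: 5.17×10^6 s / (86400 s/day) = 59.8 days.

60 days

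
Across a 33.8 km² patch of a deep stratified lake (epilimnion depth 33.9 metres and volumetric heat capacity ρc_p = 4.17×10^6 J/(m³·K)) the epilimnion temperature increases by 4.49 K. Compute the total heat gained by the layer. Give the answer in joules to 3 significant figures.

2.15×10^16 J

Areal heat capacity C = ρc_p × D = 4.17×10^6 × 33.9 = 1.41×10^8 J/(m^2 K).
Heat per unit area: q = C ΔT = 1.41×10^8 × 4.49 = 6.35×10^8 J/m².
Total heat: Q = q × A = 6.35×10^8 × (33.8 × 10⁶ m²) = 2.15×10^16 J.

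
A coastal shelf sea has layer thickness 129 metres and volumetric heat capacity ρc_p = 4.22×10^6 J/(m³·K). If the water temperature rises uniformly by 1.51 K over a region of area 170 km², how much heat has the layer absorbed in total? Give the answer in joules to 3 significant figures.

Areal heat capacity C = ρc_p × D = 4.22×10^6 × 129 = 5.44×10^8 J m⁻² K⁻¹.
Heat per unit area: q = C ΔT = 5.44×10^8 × 1.51 = 8.22×10^8 J/m².
Total heat: Q = q × A = 8.22×10^8 × (170 × 10⁶ m²) = 1.40×10^17 J.

1.40×10^17 J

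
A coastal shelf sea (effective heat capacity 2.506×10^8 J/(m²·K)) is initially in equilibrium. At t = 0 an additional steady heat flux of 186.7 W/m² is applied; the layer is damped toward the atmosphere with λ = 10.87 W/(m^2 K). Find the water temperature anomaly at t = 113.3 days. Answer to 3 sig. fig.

5.94 K

Areal heat capacity C = 2.506×10^8 J/(m²·K) (given).
τ = C / λ = 2.51×10^8 / 10.87 = 2.31×10^7 s.
Equilibrium anomaly ΔT_eq = F / λ = 186.7 / 10.87 = 17.2 K.
t = 113.3 days = 9.79×10^6 s, so t/τ = 0.425.
ΔT(t) = ΔT_eq (1 − e^(−t/τ)) = 17.2 × (1 − e^−0.425) = 5.94 K.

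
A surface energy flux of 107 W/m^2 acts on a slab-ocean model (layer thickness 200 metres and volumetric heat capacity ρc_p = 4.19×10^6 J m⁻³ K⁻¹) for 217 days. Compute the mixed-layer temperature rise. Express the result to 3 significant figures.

Areal heat capacity C = ρc_p × D = 4.19×10^6 × 200 = 8.38×10^8 J/(m²·K).
Net heat input Q = F Δt = 107 × (217 days × 86400 s/day) = 2.01×10^9 J/m².
ΔT = Q / C = 2.01×10^9 / 8.38×10^8 = 2.39 K.

2.39 K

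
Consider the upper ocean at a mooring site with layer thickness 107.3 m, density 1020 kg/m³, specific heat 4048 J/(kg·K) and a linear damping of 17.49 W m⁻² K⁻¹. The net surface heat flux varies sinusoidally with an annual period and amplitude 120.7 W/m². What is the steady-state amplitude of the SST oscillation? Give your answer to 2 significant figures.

1.3 K

Areal heat capacity C = ρ c_p D = 1020 × 4048 × 107.3 = 4.43×10^8 J/(m^2 K).
Angular frequency ω = 2π / T = 2π / 3.15×10^7 s = 1.99×10^-7 s⁻¹.
√((Cω)² + λ²) = √((88.3)² + 17.49²) = 90.0 W/(m²·K).
Amplitude A = F₀ / √((Cω)²+λ²) = 120.7 / 90.0 = 1.34 K.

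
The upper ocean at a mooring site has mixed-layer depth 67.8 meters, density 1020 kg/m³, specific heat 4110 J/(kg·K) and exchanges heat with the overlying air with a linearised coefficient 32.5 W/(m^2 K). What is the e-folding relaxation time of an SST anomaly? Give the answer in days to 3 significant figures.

101 days

Areal heat capacity C = ρ c_p D = 1020 × 4110 × 67.8 = 2.84×10^8 J m⁻² K⁻¹.
Relaxation time τ = C / λ = 2.84×10^8 / 32.5 = 8.75×10^6 s.
In days: 8.75×10^6 s / (86400 s/day) = 101 days.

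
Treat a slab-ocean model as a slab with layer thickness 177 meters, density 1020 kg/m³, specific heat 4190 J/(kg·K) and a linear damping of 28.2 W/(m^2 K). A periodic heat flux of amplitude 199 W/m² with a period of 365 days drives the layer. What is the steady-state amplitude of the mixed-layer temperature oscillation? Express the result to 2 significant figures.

1.3 K

Areal heat capacity C = ρ c_p D = 1020 × 4190 × 177 = 7.56×10^8 J/(m²·K).
Angular frequency ω = 2π / T = 2π / 3.15×10^7 s = 1.99×10^-7 s⁻¹.
√((Cω)² + λ²) = √((151)² + 28.2²) = 153 W/(m²·K).
Amplitude A = F₀ / √((Cω)²+λ²) = 199 / 153 = 1.30 K.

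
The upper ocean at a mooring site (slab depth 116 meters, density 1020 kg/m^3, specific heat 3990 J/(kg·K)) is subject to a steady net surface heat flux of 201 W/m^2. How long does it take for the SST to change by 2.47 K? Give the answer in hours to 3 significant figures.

1610 hours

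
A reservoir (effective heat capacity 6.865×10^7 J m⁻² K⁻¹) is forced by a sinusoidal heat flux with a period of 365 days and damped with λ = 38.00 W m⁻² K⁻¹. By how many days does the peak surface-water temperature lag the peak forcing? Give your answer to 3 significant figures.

20.1 days

Areal heat capacity C = 6.865×10^7 J m⁻² K⁻¹ (given).
ω = 2π / 3.15×10^7 s = 1.99×10^-7 s⁻¹.
Phase lag φ = arctan(Cω/λ) = arctan(13.7/38.00) = 0.346 rad.
Time lag = φ / ω = 0.346 / 1.99×10^-7 = 1.73×10^6 s = 20.1 days.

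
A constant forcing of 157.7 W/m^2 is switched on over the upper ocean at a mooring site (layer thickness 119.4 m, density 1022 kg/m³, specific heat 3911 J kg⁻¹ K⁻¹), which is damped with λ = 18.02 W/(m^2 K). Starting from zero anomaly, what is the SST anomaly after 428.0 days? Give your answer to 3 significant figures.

Areal heat capacity C = ρ c_p D = 1022 × 3911 × 119.4 = 4.77×10^8 J/(m^2 K).
τ = C / λ = 4.77×10^8 / 18.02 = 2.65×10^7 s.
Equilibrium anomaly ΔT_eq = F / λ = 157.7 / 18.02 = 8.75 K.
t = 428.0 days = 3.70×10^7 s, so t/τ = 1.40.
ΔT(t) = ΔT_eq (1 − e^(−t/τ)) = 8.75 × (1 − e^−1.40) = 6.59 K.

6.59 K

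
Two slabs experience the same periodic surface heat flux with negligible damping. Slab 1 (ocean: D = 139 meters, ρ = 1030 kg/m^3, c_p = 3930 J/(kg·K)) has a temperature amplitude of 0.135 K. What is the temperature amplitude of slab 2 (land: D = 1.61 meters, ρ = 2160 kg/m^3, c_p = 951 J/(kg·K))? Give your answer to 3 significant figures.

C_ocean = 5.63×10^8 J/(m²·K); C_land = 3.31×10^6 J/(m²·K).
A ∝ 1/C ⇒ A_land = A_ocean × C_ocean/C_land = 0.135 × 170 = 23.0 K.

23.0 K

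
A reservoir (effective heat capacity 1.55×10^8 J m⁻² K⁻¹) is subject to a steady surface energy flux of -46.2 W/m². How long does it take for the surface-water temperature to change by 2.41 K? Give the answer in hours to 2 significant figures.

2200 hours

Areal heat capacity C = 1.55×10^8 J m⁻² K⁻¹ (given).
Time required: Δt = C ΔT / F = 1.55×10^8 × -2.41 / -46.2 = 8.09×10^6 s.
In hours: 8.09×10^6 s / (3600 s/hour) = 2250 hours.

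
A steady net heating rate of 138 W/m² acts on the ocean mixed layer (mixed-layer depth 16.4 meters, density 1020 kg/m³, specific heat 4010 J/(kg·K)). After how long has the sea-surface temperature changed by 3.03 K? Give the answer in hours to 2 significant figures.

410 hours

Areal heat capacity C = ρ c_p D = 1020 × 4010 × 16.4 = 6.71×10^7 J/(m^2 K).
Time required: Δt = C ΔT / F = 6.71×10^7 × 3.03 / 138 = 1.47×10^6 s.
In hours: 1.47×10^6 s / (3600 s/hour) = 409 hours.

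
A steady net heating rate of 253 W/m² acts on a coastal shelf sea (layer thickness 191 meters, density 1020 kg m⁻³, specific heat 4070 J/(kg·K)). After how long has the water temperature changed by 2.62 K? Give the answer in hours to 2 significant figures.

Areal heat capacity C = ρ c_p D = 1020 × 4070 × 191 = 7.93×10^8 J m⁻² K⁻¹.
Time required: Δt = C ΔT / F = 7.93×10^8 × 2.62 / 253 = 8.21×10^6 s.
In hours: 8.21×10^6 s / (3600 s/hour) = 2280 hours.

2300 hours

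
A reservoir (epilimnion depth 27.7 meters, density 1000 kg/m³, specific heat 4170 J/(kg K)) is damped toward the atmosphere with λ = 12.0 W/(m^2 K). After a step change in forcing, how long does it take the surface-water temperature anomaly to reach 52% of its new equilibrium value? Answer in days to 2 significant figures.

82 days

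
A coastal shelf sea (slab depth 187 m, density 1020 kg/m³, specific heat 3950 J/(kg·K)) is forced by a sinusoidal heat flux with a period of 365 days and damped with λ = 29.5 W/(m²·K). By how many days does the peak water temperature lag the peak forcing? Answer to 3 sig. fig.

80.0 days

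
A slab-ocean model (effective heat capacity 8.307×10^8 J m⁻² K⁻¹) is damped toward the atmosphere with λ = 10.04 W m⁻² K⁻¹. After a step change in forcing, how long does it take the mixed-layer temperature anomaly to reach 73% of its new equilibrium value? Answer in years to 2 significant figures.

Areal heat capacity C = 8.307×10^8 J m⁻² K⁻¹ (given).
τ = C / λ = 8.31×10^8 / 10.04 = 8.27×10^7 s.
Fraction reached: 1 − e^(−t/τ) = 0.73 ⇒ t = −τ ln(1 − 0.73) = τ × 1.31.
t = 1.08×10^8 s = 3.43 years.

3.4 years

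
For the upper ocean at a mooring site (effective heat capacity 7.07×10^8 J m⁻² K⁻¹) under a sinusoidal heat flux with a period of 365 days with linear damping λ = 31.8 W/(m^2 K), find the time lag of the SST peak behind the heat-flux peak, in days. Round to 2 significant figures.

Areal heat capacity C = 7.07×10^8 J m⁻² K⁻¹ (given).
ω = 2π / 3.15×10^7 s = 1.99×10^-7 s⁻¹.
Phase lag φ = arctan(Cω/λ) = arctan(141/31.8) = 1.35 rad.
Time lag = φ / ω = 1.35 / 1.99×10^-7 = 6.77×10^6 s = 78.4 days.

78 days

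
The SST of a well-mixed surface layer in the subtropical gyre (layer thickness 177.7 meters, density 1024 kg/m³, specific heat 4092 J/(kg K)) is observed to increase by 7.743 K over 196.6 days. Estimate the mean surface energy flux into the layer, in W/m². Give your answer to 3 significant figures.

Areal heat capacity C = ρ c_p D = 1024 × 4092 × 177.7 = 7.45×10^8 J m⁻² K⁻¹.
Required heat per unit area: Q = C ΔT = 7.45×10^8 × 7.743 = 5.77×10^9 J/m².
Flux F = Q / Δt = 5.77×10^9 / 1.70×10^7 s = 339 W/m².

339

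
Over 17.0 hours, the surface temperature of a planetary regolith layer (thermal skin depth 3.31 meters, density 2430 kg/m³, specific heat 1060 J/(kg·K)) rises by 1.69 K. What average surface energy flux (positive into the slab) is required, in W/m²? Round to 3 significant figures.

235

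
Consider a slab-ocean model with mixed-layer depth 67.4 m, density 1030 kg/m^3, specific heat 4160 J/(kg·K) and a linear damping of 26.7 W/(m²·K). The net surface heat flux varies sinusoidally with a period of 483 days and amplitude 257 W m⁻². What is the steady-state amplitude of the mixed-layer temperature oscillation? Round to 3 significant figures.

5.04 K

Areal heat capacity C = ρ c_p D = 1030 × 4160 × 67.4 = 2.89×10^8 J/(m^2 K).
Angular frequency ω = 2π / T = 2π / 4.17×10^7 s = 1.51×10^-7 s⁻¹.
√((Cω)² + λ²) = √((43.5)² + 26.7²) = 51.0 W/(m²·K).
Amplitude A = F₀ / √((Cω)²+λ²) = 257 / 51.0 = 5.04 K.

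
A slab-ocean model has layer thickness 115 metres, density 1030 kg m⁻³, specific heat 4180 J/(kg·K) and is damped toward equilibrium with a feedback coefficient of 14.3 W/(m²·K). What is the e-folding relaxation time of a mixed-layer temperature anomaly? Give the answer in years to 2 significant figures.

Areal heat capacity C = ρ c_p D = 1030 × 4180 × 115 = 4.95×10^8 J/(m^2 K).
Relaxation time τ = C / λ = 4.95×10^8 / 14.3 = 3.46×10^7 s.
In years: 3.46×10^7 s / (3.156×10^7 s/year) = 1.10 years.

1.1 years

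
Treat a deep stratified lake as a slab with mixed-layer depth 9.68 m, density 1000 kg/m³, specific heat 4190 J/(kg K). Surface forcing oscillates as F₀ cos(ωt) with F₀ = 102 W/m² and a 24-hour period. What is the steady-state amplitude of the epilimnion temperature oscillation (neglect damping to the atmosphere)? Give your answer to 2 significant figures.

Areal heat capacity C = ρ c_p D = 1000 × 4190 × 9.68 = 4.06×10^7 J m⁻² K⁻¹.
Angular frequency ω = 2π / T = 2π / 86400 s = 7.27×10^-5 s⁻¹.
Cω = 4.06×10^7 × 7.27×10^-5 = 2950 W/(m²·K).
Amplitude A = F₀ / (Cω) = 102 / 2950 = 0.0346 K.

0.035 K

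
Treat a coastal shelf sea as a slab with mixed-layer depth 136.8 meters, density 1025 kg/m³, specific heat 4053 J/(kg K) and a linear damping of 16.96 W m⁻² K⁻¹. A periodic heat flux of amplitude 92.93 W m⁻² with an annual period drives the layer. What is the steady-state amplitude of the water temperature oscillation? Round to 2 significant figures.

0.81 K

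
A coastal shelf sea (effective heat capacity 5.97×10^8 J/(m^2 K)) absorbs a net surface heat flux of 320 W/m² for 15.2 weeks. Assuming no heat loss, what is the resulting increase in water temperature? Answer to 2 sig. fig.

4.9 K

Areal heat capacity C = 5.97×10^8 J/(m^2 K) (given).
Net heat input Q = F Δt = 320 × (15.2 weeks × 6.048×10^5 s/week) = 2.94×10^9 J/m².
ΔT = Q / C = 2.94×10^9 / 5.97×10^8 = 4.93 K.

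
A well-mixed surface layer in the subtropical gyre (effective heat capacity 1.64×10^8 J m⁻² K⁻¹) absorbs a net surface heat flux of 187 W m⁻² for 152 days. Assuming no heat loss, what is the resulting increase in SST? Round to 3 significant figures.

15.0 K

Areal heat capacity C = 1.64×10^8 J m⁻² K⁻¹ (given).
Net heat input Q = F Δt = 187 × (152 days × 86400 s/day) = 2.46×10^9 J/m².
ΔT = Q / C = 2.46×10^9 / 1.64×10^8 = 15.0 K.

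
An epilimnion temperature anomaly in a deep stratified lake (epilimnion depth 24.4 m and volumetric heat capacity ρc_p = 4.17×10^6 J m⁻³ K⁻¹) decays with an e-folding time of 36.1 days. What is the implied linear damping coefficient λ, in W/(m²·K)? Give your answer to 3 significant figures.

Areal heat capacity C = ρc_p × D = 4.17×10^6 × 24.4 = 1.02×10^8 J m⁻² K⁻¹.
τ = 36.1 days = 3.12×10^6 s.
λ = C / τ = 1.02×10^8 / 3.12×10^6 = 32.6 W/(m²·K).

32.6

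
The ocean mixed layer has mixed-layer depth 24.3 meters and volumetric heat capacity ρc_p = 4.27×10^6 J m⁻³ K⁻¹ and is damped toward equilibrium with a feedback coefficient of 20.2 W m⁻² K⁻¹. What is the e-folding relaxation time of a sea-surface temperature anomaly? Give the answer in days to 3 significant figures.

59.5 days

Areal heat capacity C = ρc_p × D = 4.27×10^6 × 24.3 = 1.04×10^8 J/(m^2 K).
Relaxation time τ = C / λ = 1.04×10^8 / 20.2 = 5.14×10^6 s.
In days: 5.14×10^6 s / (86400 s/day) = 59.5 days.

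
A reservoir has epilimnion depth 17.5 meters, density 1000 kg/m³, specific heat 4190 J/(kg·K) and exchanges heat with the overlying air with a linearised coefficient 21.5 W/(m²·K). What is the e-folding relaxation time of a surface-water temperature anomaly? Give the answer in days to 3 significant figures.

Areal heat capacity C = ρ c_p D = 1000 × 4190 × 17.5 = 7.33×10^7 J/(m^2 K).
Relaxation time τ = C / λ = 7.33×10^7 / 21.5 = 3.41×10^6 s.
In days: 3.41×10^6 s / (86400 s/day) = 39.5 days.

39.5 days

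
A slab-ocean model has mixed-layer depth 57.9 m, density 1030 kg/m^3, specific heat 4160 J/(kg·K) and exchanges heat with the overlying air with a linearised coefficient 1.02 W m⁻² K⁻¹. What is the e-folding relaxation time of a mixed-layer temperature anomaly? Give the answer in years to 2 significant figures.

7.7 years

Areal heat capacity C = ρ c_p D = 1030 × 4160 × 57.9 = 2.48×10^8 J/(m²·K).
Relaxation time τ = C / λ = 2.48×10^8 / 1.02 = 2.43×10^8 s.
In years: 2.43×10^8 s / (3.156×10^7 s/year) = 7.71 years.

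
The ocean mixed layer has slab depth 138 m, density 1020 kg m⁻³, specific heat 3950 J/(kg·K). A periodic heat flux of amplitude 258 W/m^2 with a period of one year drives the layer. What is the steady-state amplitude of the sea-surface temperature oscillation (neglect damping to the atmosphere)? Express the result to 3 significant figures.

Areal heat capacity C = ρ c_p D = 1020 × 3950 × 138 = 5.56×10^8 J m⁻² K⁻¹.
Angular frequency ω = 2π / T = 2π / 3.15×10^7 s = 1.99×10^-7 s⁻¹.
Cω = 5.56×10^8 × 1.99×10^-7 = 111 W/(m²·K).
Amplitude A = F₀ / (Cω) = 258 / 111 = 2.33 K.

2.33 K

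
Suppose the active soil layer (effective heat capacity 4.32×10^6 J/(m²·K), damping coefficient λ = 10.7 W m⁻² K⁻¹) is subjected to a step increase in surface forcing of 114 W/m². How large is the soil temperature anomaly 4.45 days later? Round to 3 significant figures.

6.54 K

Areal heat capacity C = 4.32×10^6 J/(m²·K) (given).
τ = C / λ = 4.32×10^6 / 10.7 = 4.04×10^5 s.
Equilibrium anomaly ΔT_eq = F / λ = 114 / 10.7 = 10.7 K.
t = 4.45 days = 3.84×10^5 s, so t/τ = 0.952.
ΔT(t) = ΔT_eq (1 − e^(−t/τ)) = 10.7 × (1 − e^−0.952) = 6.54 K.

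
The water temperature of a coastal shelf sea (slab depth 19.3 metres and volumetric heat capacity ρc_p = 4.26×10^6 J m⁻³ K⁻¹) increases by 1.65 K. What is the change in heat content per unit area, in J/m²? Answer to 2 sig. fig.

1.4×10^8

Areal heat capacity C = ρc_p × D = 4.26×10^6 × 19.3 = 8.22×10^7 J/(m^2 K).
ΔQ = C ΔT = 8.22×10^7 × 1.65 = 1.36×10^8 J/m².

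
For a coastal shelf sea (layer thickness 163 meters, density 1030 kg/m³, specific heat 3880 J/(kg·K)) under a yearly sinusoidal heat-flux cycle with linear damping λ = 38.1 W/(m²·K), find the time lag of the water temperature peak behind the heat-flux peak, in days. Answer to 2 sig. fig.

75 days

Areal heat capacity C = ρ c_p D = 1030 × 3880 × 163 = 6.51×10^8 J/(m^2 K).
ω = 2π / 3.15×10^7 s = 1.99×10^-7 s⁻¹.
Phase lag φ = arctan(Cω/λ) = arctan(130/38.1) = 1.29 rad.
Time lag = φ / ω = 1.29 / 1.99×10^-7 = 6.45×10^6 s = 74.7 days.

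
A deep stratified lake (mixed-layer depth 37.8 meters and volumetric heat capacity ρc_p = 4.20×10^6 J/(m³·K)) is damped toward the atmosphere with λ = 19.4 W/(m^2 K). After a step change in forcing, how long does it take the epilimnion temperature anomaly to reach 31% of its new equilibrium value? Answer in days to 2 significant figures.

35 days

Areal heat capacity C = ρc_p × D = 4.20×10^6 × 37.8 = 1.59×10^8 J/(m²·K).
τ = C / λ = 1.59×10^8 / 19.4 = 8.18×10^6 s.
Fraction reached: 1 − e^(−t/τ) = 0.31 ⇒ t = −τ ln(1 − 0.31) = τ × 0.371.
t = 3.04×10^6 s = 35.1 days.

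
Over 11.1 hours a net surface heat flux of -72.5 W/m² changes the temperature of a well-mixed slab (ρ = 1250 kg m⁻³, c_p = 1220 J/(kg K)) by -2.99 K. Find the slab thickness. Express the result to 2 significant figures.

Heat input Q = F Δt = -72.5 × 40000 s = -2.90×10^6 J/m².
Required areal heat capacity C = Q / ΔT = 9.69×10^5 J/(m²·K).
Depth D = C / (ρ c_p) = 9.69×10^5 / (1250 × 1220) = 0.635 m.

0.64 m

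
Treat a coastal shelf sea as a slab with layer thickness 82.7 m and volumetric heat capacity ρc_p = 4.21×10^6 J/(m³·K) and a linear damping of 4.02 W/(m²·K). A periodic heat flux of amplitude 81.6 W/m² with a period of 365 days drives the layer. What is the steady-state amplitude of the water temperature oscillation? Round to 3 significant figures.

1.17 K

Areal heat capacity C = ρc_p × D = 4.21×10^6 × 82.7 = 3.48×10^8 J/(m²·K).
Angular frequency ω = 2π / T = 2π / 3.15×10^7 s = 1.99×10^-7 s⁻¹.
√((Cω)² + λ²) = √((69.4)² + 4.02²) = 69.5 W/(m²·K).
Amplitude A = F₀ / √((Cω)²+λ²) = 81.6 / 69.5 = 1.17 K.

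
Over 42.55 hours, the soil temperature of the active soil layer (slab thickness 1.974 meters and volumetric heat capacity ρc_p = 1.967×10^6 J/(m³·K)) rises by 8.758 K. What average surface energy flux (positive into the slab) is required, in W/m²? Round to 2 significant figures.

Areal heat capacity C = ρc_p × D = 1.967×10^6 × 1.974 = 3.88×10^6 J m⁻² K⁻¹.
Required heat per unit area: Q = C ΔT = 3.88×10^6 × 8.758 = 3.40×10^7 J/m².
Flux F = Q / Δt = 3.40×10^7 / 1.53×10^5 s = 222 W/m².

220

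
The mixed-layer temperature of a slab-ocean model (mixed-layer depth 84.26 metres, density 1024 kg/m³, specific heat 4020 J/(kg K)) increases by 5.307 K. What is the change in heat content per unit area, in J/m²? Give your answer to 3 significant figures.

Areal heat capacity C = ρ c_p D = 1024 × 4020 × 84.26 = 3.47×10^8 J/(m²·K).
ΔQ = C ΔT = 3.47×10^8 × 5.307 = 1.84×10^9 J/m².

1.84×10^9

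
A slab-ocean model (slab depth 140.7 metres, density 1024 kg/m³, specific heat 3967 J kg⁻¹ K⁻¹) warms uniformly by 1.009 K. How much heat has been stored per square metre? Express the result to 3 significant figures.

Areal heat capacity C = ρ c_p D = 1024 × 3967 × 140.7 = 5.72×10^8 J/(m^2 K).
ΔQ = C ΔT = 5.72×10^8 × 1.009 = 5.77×10^8 J/m².

5.77×10^8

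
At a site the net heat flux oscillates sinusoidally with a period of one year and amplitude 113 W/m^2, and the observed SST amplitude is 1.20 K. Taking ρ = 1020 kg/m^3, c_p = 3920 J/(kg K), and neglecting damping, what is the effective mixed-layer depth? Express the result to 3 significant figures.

ω = 2π / 3.15×10^7 s = 1.99×10^-7 s⁻¹.
Required C = F₀ / (A ω) = 113 / (1.20 × 1.99×10^-7) = 4.73×10^8 J/(m²·K).
D = C / (ρ c_p) = 4.73×10^8 / (1020 × 3920) = 118 m.

118 m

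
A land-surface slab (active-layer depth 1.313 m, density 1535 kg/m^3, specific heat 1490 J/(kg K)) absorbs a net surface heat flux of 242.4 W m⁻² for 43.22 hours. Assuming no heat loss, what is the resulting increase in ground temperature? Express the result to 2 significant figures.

Areal heat capacity C = ρ c_p D = 1535 × 1490 × 1.313 = 3.00×10^6 J/(m²·K).
Net heat input Q = F Δt = 242.4 × (43.22 hours × 3600 s/hour) = 3.77×10^7 J/m².
ΔT = Q / C = 3.77×10^7 / 3.00×10^6 = 12.6 K.

13 K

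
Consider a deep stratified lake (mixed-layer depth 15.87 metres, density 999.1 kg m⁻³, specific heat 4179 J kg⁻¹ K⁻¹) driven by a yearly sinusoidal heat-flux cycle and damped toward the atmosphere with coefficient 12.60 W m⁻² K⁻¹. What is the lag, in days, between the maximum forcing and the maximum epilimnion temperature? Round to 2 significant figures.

Areal heat capacity C = ρ c_p D = 999.1 × 4179 × 15.87 = 6.63×10^7 J m⁻² K⁻¹.
ω = 2π / 3.15×10^7 s = 1.99×10^-7 s⁻¹.
Phase lag φ = arctan(Cω/λ) = arctan(13.2/12.60) = 0.809 rad.
Time lag = φ / ω = 0.809 / 1.99×10^-7 = 4.06×10^6 s = 47.0 days.

47 days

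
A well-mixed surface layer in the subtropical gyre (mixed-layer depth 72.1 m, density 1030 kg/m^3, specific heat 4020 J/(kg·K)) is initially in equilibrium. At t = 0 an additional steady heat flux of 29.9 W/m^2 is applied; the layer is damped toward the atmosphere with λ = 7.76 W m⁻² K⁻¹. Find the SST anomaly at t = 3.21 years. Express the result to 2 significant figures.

3.6 K

Areal heat capacity C = ρ c_p D = 1030 × 4020 × 72.1 = 2.99×10^8 J/(m^2 K).
τ = C / λ = 2.99×10^8 / 7.76 = 3.85×10^7 s.
Equilibrium anomaly ΔT_eq = F / λ = 29.9 / 7.76 = 3.85 K.
t = 3.21 years = 1.01×10^8 s, so t/τ = 2.63.
ΔT(t) = ΔT_eq (1 − e^(−t/τ)) = 3.85 × (1 − e^−2.63) = 3.58 K.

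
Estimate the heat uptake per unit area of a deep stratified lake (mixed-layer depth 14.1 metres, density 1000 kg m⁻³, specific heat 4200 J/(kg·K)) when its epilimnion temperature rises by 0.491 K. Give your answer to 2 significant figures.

2.9×10^7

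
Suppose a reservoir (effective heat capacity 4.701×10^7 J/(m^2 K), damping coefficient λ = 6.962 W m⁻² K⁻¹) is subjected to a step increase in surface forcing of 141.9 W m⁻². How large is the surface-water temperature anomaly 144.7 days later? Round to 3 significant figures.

17.2 K

Areal heat capacity C = 4.701×10^7 J/(m^2 K) (given).
τ = C / λ = 4.70×10^7 / 6.962 = 6.75×10^6 s.
Equilibrium anomaly ΔT_eq = F / λ = 141.9 / 6.962 = 20.4 K.
t = 144.7 days = 1.25×10^7 s, so t/τ = 1.85.
ΔT(t) = ΔT_eq (1 − e^(−t/τ)) = 20.4 × (1 − e^−1.85) = 17.2 K.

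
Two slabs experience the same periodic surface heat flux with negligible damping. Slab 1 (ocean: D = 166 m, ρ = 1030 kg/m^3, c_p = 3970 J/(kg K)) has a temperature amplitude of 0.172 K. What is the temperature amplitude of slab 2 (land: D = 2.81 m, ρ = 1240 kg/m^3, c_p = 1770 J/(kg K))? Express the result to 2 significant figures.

19 K

C_ocean = 6.79×10^8 J/(m²·K); C_land = 6.17×10^6 J/(m²·K).
A ∝ 1/C ⇒ A_land = A_ocean × C_ocean/C_land = 0.172 × 110 = 18.9 K.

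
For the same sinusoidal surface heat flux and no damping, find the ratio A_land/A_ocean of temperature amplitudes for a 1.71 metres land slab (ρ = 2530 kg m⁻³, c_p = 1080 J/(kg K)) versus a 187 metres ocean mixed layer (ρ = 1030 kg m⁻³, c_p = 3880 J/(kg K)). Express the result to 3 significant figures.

160

C_ocean = 1030 × 3880 × 187 = 7.47×10^8 J/(m²·K).
C_land = 2530 × 1080 × 1.71 = 4.67×10^6 J/(m²·K).
Undamped amplitude ∝ 1/C, so A_land/A_ocean = C_ocean/C_land = 160.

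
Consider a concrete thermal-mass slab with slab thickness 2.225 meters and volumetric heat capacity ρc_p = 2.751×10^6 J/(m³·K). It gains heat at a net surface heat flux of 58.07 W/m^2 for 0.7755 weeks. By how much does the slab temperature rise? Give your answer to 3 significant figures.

Areal heat capacity C = ρc_p × D = 2.751×10^6 × 2.225 = 6.12×10^6 J m⁻² K⁻¹.
Net heat input Q = F Δt = 58.07 × (0.7755 weeks × 6.048×10^5 s/week) = 2.72×10^7 J/m².
ΔT = Q / C = 2.72×10^7 / 6.12×10^6 = 4.45 K.

4.45 K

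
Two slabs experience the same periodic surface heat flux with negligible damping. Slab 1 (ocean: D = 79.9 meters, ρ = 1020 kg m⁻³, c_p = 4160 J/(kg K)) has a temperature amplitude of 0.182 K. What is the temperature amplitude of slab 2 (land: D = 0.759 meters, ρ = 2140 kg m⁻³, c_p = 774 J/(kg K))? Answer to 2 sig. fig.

49 K

C_ocean = 3.39×10^8 J/(m²·K); C_land = 1.26×10^6 J/(m²·K).
A ∝ 1/C ⇒ A_land = A_ocean × C_ocean/C_land = 0.182 × 270 = 49.1 K.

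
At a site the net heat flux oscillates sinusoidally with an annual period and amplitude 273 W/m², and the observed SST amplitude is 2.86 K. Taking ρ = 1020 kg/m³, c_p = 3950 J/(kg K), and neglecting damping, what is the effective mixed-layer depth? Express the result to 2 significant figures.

ω = 2π / 3.15×10^7 s = 1.99×10^-7 s⁻¹.
Required C = F₀ / (A ω) = 273 / (2.86 × 1.99×10^-7) = 4.79×10^8 J/(m²·K).
D = C / (ρ c_p) = 4.79×10^8 / (1020 × 3950) = 119 m.

120 m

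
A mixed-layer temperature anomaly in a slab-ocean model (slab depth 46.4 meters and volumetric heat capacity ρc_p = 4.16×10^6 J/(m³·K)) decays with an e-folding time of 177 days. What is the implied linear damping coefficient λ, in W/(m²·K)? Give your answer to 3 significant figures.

Areal heat capacity C = ρc_p × D = 4.16×10^6 × 46.4 = 1.93×10^8 J/(m^2 K).
τ = 177 days = 1.53×10^7 s.
λ = C / τ = 1.93×10^8 / 1.53×10^7 = 12.6 W/(m²·K).

12.6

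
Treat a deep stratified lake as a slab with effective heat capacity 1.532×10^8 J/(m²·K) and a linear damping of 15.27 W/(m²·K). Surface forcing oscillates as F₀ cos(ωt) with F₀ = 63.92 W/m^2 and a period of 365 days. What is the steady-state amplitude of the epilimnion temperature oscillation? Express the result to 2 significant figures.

Areal heat capacity C = 1.532×10^8 J/(m²·K) (given).
Angular frequency ω = 2π / T = 2π / 3.15×10^7 s = 1.99×10^-7 s⁻¹.
√((Cω)² + λ²) = √((30.5)² + 15.27²) = 34.1 W/(m²·K).
Amplitude A = F₀ / √((Cω)²+λ²) = 63.92 / 34.1 = 1.87 K.

1.9 K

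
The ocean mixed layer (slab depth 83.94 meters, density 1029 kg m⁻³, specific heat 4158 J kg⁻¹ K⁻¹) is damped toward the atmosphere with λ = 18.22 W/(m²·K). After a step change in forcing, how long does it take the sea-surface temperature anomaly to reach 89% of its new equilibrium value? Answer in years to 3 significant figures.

Areal heat capacity C = ρ c_p D = 1029 × 4158 × 83.94 = 3.59×10^8 J/(m²·K).
τ = C / λ = 3.59×10^8 / 18.22 = 1.97×10^7 s.
Fraction reached: 1 − e^(−t/τ) = 0.89 ⇒ t = −τ ln(1 − 0.89) = τ × 2.21.
t = 4.35×10^7 s = 1.38 years.

1.38 years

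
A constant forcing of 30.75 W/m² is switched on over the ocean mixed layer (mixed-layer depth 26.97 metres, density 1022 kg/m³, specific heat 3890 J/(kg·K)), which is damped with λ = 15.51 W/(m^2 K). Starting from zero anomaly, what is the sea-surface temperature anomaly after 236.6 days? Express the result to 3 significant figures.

1.88 K

Areal heat capacity C = ρ c_p D = 1022 × 3890 × 26.97 = 1.07×10^8 J/(m^2 K).
τ = C / λ = 1.07×10^8 / 15.51 = 6.91×10^6 s.
Equilibrium anomaly ΔT_eq = F / λ = 30.75 / 15.51 = 1.98 K.
t = 236.6 days = 2.04×10^7 s, so t/τ = 2.96.
ΔT(t) = ΔT_eq (1 − e^(−t/τ)) = 1.98 × (1 − e^−2.96) = 1.88 K.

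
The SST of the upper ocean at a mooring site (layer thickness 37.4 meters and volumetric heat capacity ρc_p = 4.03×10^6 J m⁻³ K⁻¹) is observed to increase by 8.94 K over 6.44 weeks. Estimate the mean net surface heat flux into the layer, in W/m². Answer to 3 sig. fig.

Areal heat capacity C = ρc_p × D = 4.03×10^6 × 37.4 = 1.51×10^8 J/(m^2 K).
Required heat per unit area: Q = C ΔT = 1.51×10^8 × 8.94 = 1.35×10^9 J/m².
Flux F = Q / Δt = 1.35×10^9 / 3.89×10^6 s = 346 W/m².

346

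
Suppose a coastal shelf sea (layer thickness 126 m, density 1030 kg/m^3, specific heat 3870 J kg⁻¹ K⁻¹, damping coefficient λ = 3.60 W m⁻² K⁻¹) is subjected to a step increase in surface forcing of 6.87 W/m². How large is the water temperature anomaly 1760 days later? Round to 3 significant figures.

1.27 K

Areal heat capacity C = ρ c_p D = 1030 × 3870 × 126 = 5.02×10^8 J m⁻² K⁻¹.
τ = C / λ = 5.02×10^8 / 3.60 = 1.40×10^8 s.
Equilibrium anomaly ΔT_eq = F / λ = 6.87 / 3.60 = 1.91 K.
t = 1760 days = 1.52×10^8 s, so t/τ = 1.09.
ΔT(t) = ΔT_eq (1 − e^(−t/τ)) = 1.91 × (1 − e^−1.09) = 1.27 K.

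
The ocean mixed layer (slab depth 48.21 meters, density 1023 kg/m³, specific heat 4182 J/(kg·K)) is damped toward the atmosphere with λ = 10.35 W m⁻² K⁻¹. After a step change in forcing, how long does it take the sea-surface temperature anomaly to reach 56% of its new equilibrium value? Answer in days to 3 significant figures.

189 days

Areal heat capacity C = ρ c_p D = 1023 × 4182 × 48.21 = 2.06×10^8 J/(m^2 K).
τ = C / λ = 2.06×10^8 / 10.35 = 1.99×10^7 s.
Fraction reached: 1 − e^(−t/τ) = 0.56 ⇒ t = −τ ln(1 − 0.56) = τ × 0.821.
t = 1.64×10^7 s = 189 days.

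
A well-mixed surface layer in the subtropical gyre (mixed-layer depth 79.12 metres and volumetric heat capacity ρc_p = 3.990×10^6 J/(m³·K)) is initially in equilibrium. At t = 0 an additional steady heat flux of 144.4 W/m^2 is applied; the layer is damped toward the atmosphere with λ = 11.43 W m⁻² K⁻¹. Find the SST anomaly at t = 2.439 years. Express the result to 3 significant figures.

Areal heat capacity C = ρc_p × D = 3.990×10^6 × 79.12 = 3.16×10^8 J m⁻² K⁻¹.
τ = C / λ = 3.16×10^8 / 11.43 = 2.76×10^7 s.
Equilibrium anomaly ΔT_eq = F / λ = 144.4 / 11.43 = 12.6 K.
t = 2.439 years = 7.70×10^7 s, so t/τ = 2.79.
ΔT(t) = ΔT_eq (1 − e^(−t/τ)) = 12.6 × (1 − e^−2.79) = 11.9 K.

11.9 K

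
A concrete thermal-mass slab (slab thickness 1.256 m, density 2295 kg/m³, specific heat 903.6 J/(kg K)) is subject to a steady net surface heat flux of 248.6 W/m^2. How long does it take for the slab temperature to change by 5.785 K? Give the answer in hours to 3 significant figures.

16.8 hours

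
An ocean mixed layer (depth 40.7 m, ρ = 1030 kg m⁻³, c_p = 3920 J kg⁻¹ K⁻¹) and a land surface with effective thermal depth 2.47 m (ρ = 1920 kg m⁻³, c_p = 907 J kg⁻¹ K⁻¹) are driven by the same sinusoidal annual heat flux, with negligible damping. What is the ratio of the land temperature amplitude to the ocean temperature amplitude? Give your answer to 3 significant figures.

38.2

C_ocean = 1030 × 3920 × 40.7 = 1.64×10^8 J/(m²·K).
C_land = 1920 × 907 × 2.47 = 4.30×10^6 J/(m²·K).
Undamped amplitude ∝ 1/C, so A_land/A_ocean = C_ocean/C_land = 38.2.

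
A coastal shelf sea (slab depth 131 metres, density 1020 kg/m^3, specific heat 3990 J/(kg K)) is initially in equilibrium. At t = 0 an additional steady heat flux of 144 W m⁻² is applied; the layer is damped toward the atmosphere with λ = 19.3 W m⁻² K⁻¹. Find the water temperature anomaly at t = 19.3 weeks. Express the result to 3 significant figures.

Areal heat capacity C = ρ c_p D = 1020 × 3990 × 131 = 5.33×10^8 J/(m^2 K).
τ = C / λ = 5.33×10^8 / 19.3 = 2.76×10^7 s.
Equilibrium anomaly ΔT_eq = F / λ = 144 / 19.3 = 7.46 K.
t = 19.3 weeks = 1.17×10^7 s, so t/τ = 0.423.
ΔT(t) = ΔT_eq (1 − e^(−t/τ)) = 7.46 × (1 − e^−0.423) = 2.57 K.

2.57 K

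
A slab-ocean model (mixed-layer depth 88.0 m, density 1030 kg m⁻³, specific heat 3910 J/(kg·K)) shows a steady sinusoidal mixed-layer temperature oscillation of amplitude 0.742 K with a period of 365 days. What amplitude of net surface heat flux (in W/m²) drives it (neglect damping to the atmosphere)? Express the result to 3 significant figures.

52.4

Areal heat capacity C = ρ c_p D = 1030 × 3910 × 88.0 = 3.54×10^8 J/(m^2 K).
ω = 2π / 3.15×10^7 s = 1.99×10^-7 s⁻¹.
Cω = 3.54×10^8 × 1.99×10^-7 = 70.6 W/(m²·K).
F₀ = A × Cω = 0.742 × 70.6 = 52.4 W/m².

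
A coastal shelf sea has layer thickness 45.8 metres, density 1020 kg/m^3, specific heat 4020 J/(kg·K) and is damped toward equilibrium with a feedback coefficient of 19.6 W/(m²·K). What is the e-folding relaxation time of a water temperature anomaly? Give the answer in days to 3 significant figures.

Areal heat capacity C = ρ c_p D = 1020 × 4020 × 45.8 = 1.88×10^8 J/(m^2 K).
Relaxation time τ = C / λ = 1.88×10^8 / 19.6 = 9.58×10^6 s.
In days: 9.58×10^6 s / (86400 s/day) = 111 days.

111 days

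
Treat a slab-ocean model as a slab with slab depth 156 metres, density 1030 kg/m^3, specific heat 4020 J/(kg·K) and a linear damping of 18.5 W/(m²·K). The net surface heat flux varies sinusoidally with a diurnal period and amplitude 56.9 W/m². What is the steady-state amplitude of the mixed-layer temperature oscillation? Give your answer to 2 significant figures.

Areal heat capacity C = ρ c_p D = 1030 × 4020 × 156 = 6.46×10^8 J/(m^2 K).
Angular frequency ω = 2π / T = 2π / 86400 s = 7.27×10^-5 s⁻¹.
√((Cω)² + λ²) = √((47000)² + 18.5²) = 47000 W/(m²·K).
Amplitude A = F₀ / √((Cω)²+λ²) = 56.9 / 47000 = 0.00121 K.

0.0012 K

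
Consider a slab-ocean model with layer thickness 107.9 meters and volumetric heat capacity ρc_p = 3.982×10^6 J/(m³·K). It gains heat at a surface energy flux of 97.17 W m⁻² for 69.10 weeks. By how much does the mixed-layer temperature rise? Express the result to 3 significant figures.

9.45 K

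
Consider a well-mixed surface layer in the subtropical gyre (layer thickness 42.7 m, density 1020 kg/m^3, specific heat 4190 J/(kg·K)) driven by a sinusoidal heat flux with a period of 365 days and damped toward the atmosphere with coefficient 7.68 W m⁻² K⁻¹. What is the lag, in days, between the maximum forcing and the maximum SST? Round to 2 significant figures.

79 days

Areal heat capacity C = ρ c_p D = 1020 × 4190 × 42.7 = 1.82×10^8 J/(m²·K).
ω = 2π / 3.15×10^7 s = 1.99×10^-7 s⁻¹.
Phase lag φ = arctan(Cω/λ) = arctan(36.4/7.68) = 1.36 rad.
Time lag = φ / ω = 1.36 / 1.99×10^-7 = 6.84×10^6 s = 79.2 days.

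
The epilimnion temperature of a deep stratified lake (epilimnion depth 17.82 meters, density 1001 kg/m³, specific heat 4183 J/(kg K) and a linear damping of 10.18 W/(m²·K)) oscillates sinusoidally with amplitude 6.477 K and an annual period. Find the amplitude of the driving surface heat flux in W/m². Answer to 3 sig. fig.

117

Areal heat capacity C = ρ c_p D = 1001 × 4183 × 17.82 = 7.46×10^7 J m⁻² K⁻¹.
ω = 2π / 3.15×10^7 s = 1.99×10^-7 s⁻¹.
√((Cω)² + λ²) = √((14.9)² + 10.18²) = 18.0 W/(m²·K).
F₀ = A × √((Cω)²+λ²) = 6.477 × 18.0 = 117 W/m².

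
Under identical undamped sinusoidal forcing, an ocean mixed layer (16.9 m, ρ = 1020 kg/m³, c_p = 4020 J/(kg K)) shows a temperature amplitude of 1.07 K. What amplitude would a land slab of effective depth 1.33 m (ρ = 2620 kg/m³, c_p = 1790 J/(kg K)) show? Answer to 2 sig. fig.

12 K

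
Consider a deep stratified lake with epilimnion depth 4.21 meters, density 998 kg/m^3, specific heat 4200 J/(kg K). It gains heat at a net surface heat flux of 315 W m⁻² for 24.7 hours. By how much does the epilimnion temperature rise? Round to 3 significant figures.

1.59 K

Areal heat capacity C = ρ c_p D = 998 × 4200 × 4.21 = 1.76×10^7 J/(m²·K).
Net heat input Q = F Δt = 315 × (24.7 hours × 3600 s/hour) = 2.80×10^7 J/m².
ΔT = Q / C = 2.80×10^7 / 1.76×10^7 = 1.59 K.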